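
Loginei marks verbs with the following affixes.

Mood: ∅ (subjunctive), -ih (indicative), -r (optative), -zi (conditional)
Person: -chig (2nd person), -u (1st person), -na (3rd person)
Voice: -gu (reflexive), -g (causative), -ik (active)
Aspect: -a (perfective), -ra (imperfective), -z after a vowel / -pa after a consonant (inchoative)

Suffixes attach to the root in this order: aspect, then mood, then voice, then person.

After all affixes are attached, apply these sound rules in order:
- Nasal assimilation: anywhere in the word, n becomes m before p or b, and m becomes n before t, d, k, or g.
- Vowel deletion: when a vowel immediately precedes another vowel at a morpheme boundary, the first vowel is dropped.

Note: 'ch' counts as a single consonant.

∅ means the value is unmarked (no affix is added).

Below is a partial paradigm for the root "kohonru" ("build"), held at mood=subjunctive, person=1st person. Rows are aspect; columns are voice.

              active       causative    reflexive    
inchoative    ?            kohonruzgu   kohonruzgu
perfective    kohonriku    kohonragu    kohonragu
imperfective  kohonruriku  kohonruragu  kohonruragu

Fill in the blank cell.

Attach aspect inchoative -z (after vowel 'u') → kohonruz.
mood = subjunctive: zero marking, form stays kohonruz.
Attach voice active -ik → kohonruzik.
Attach person 1st person -u → kohonruziku.
Nasal assimilation: no change.
Vowel deletion: no change.

kohonruziku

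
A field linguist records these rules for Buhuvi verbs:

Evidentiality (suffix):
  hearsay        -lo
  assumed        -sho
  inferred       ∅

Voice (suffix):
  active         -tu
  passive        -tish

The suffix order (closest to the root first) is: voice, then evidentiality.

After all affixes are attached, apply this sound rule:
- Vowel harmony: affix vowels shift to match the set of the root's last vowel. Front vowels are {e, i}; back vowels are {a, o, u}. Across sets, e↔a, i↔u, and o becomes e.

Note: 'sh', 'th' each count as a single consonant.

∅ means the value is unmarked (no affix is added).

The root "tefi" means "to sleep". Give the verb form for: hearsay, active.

Attach voice active -tu → tefitu.
Attach evidentiality hearsay -lo → tefitulo.
Apply vowel harmony: tefitulo → tefitile.

tefitile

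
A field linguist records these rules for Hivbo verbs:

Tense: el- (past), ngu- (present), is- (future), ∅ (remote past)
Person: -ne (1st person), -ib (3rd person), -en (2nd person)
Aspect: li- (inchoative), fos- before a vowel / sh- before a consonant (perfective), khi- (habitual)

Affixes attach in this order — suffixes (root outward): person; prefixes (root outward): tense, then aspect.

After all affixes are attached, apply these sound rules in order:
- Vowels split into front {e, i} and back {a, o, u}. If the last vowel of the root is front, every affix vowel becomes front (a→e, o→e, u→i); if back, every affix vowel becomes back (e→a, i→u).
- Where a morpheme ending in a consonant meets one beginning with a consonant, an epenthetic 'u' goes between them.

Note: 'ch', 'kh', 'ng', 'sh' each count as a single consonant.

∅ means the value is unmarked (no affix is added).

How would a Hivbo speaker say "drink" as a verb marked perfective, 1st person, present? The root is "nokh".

shungunokhuna

Attach person 1st person -ne → nokhne.
Attach tense present ngu- → ngunokhne.
Attach aspect perfective sh- (before consonant 'ng') → shngunokhne.
Apply vowel harmony: shngunokhne → shngunokhna.
Apply epenthesis: shngunokhna → shungunokhuna.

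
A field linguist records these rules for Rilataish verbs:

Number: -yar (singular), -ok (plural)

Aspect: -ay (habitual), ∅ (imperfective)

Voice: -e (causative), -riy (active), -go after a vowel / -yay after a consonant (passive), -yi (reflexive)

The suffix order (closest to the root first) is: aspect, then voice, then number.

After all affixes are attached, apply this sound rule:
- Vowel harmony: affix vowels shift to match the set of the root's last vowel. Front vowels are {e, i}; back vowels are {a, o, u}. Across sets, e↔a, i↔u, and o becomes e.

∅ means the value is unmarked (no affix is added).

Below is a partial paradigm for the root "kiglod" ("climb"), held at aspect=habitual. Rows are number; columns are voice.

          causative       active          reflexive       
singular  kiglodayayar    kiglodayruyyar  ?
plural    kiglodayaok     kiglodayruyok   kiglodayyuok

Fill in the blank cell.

kiglodayyuyar

Attach aspect habitual -ay → kigloday.
Attach voice reflexive -yi → kiglodayyi.
Attach number singular -yar → kiglodayyiyar.
Apply vowel harmony: kiglodayyiyar → kiglodayyuyar.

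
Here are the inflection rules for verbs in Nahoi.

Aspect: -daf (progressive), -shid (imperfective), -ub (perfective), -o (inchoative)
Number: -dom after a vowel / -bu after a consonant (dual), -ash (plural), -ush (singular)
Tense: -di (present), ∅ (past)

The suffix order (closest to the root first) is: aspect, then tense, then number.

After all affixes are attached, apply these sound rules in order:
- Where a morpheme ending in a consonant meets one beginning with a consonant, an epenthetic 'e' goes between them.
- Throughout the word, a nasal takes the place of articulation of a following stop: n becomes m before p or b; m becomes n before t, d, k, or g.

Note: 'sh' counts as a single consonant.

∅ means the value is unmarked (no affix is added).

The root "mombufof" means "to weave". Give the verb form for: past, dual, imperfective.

mombufofeshidebu

Attach aspect imperfective -shid → mombufofshid.
tense = past: zero marking, form stays mombufofshid.
Attach number dual -bu (after consonant 'd') → mombufofshidbu.
Apply epenthesis: mombufofshidbu → mombufofeshidebu.
Nasal assimilation: no change.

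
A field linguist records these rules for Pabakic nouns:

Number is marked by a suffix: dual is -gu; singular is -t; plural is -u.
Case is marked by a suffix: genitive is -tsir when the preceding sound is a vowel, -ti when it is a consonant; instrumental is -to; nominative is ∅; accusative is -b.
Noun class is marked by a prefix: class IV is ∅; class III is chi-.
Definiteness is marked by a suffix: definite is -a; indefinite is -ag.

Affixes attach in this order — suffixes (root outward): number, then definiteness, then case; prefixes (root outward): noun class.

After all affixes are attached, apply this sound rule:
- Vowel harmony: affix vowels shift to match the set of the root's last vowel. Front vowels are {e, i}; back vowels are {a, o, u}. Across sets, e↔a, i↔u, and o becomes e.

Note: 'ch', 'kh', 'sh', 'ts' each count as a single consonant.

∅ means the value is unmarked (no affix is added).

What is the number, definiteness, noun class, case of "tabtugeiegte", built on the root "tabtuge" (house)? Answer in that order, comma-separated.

Segment: tabtuge-u-ag-to.
number: -u → plural.
definiteness: -ag → indefinite.
noun class: ∅ → class IV.
case: -to → instrumental.

plural, indefinite, class IV, instrumental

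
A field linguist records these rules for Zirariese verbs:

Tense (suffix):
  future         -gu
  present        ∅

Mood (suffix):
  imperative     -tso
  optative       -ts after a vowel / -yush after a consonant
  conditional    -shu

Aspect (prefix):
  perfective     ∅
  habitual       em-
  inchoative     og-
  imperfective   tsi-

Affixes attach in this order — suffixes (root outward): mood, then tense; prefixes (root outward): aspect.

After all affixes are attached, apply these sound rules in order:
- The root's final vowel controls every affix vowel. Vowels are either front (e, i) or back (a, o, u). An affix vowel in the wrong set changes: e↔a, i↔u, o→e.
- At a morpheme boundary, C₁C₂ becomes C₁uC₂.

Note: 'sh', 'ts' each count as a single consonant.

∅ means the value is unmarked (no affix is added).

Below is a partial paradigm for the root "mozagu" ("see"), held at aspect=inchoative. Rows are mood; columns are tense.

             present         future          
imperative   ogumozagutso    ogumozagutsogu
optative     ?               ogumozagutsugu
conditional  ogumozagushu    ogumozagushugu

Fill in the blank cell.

ogumozaguts

Attach mood optative -ts (after vowel 'u') → mozaguts.
tense = present: zero marking, form stays mozaguts.
Attach aspect inchoative og- → ogmozaguts.
Vowel harmony: no change.
Apply epenthesis: ogmozaguts → ogumozaguts.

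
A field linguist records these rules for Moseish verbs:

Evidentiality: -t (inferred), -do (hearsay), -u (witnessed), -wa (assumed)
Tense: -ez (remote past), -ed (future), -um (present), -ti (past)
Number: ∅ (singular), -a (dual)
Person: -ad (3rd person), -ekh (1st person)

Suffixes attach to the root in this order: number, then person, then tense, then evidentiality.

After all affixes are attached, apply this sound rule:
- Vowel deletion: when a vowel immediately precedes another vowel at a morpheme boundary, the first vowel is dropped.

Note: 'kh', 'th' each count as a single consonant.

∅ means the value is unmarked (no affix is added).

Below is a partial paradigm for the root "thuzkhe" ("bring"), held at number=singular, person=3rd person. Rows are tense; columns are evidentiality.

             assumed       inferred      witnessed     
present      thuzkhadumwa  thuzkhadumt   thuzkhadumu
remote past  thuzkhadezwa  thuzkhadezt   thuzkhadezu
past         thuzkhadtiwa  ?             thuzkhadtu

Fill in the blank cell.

thuzkhadtit

number = singular: zero marking, form stays thuzkhe.
Attach person 3rd person -ad → thuzkhead.
Attach tense past -ti → thuzkheadti.
Attach evidentiality inferred -t → thuzkheadtit.
Apply vowel deletion: thuzkheadtit → thuzkhadtit.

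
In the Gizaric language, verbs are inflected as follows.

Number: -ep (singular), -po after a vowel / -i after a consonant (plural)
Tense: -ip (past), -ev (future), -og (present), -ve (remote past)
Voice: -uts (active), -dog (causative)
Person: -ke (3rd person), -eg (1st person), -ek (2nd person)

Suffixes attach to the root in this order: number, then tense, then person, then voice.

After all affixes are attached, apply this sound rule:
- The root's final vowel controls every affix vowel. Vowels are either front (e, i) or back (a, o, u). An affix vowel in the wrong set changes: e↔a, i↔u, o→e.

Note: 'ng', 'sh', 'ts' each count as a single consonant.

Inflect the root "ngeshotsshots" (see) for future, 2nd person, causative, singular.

Attach number singular -ep → ngeshotsshotsep.
Attach tense future -ev → ngeshotsshotsepev.
Attach person 2nd person -ek → ngeshotsshotsepevek.
Attach voice causative -dog → ngeshotsshotsepevekdog.
Apply vowel harmony: ngeshotsshotsepevekdog → ngeshotsshotsapavakdog.

ngeshotsshotsapavakdog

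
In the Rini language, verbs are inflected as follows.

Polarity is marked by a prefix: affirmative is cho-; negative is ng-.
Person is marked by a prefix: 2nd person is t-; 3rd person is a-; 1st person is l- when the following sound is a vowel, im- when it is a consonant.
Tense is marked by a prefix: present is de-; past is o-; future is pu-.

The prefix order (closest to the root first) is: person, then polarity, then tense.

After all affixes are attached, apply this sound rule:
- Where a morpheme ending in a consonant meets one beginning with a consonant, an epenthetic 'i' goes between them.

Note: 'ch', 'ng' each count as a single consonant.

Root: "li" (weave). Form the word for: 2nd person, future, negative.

Attach person 2nd person t- → tli.
Attach polarity negative ng- → ngtli.
Attach tense future pu- → pungtli.
Apply epenthesis: pungtli → pungitili.

pungitili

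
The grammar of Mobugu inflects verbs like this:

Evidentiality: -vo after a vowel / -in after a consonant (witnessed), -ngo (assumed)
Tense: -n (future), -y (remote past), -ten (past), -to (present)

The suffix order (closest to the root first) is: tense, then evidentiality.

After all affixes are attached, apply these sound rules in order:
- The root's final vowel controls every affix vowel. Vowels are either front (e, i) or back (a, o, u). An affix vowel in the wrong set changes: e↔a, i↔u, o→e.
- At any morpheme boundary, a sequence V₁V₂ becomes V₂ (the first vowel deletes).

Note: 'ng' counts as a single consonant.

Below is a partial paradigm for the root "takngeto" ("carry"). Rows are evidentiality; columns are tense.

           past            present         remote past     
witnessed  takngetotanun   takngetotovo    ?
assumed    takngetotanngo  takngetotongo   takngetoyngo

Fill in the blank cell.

Attach tense remote past -y → takngetoy.
Attach evidentiality witnessed -in (after consonant 'y') → takngetoyin.
Apply vowel harmony: takngetoyin → takngetoyun.
Vowel deletion: no change.

takngetoyun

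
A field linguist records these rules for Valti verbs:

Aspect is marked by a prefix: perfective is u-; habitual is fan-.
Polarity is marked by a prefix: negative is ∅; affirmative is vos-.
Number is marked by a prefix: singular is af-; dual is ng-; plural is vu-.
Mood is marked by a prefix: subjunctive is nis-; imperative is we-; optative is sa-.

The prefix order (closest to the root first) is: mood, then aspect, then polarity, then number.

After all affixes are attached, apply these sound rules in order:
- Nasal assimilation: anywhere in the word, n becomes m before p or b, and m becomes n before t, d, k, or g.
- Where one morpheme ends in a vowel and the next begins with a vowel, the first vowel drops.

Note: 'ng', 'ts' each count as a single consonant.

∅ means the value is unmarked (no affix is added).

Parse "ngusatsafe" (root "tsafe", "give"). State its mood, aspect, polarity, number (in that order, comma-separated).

Segment: ng-u-sa-tsafe.
mood: sa- → optative.
aspect: u- → perfective.
polarity: ∅ → negative.
number: ng- → dual.

optative, perfective, negative, dual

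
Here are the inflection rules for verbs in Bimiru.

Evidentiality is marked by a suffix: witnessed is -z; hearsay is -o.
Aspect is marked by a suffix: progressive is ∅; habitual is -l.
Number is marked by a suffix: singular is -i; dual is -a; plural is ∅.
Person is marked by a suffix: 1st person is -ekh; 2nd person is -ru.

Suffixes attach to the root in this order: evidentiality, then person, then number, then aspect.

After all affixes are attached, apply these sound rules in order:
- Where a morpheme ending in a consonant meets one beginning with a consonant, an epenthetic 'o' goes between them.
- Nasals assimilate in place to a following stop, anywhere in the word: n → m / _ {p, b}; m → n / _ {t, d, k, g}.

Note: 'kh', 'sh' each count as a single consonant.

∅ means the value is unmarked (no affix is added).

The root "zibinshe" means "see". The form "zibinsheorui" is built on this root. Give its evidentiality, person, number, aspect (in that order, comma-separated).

hearsay, 2nd person, singular, progressive

Segment: zibinshe-o-ru-i.
evidentiality: -o → hearsay.
person: -ru → 2nd person.
number: -i → singular.
aspect: ∅ → progressive.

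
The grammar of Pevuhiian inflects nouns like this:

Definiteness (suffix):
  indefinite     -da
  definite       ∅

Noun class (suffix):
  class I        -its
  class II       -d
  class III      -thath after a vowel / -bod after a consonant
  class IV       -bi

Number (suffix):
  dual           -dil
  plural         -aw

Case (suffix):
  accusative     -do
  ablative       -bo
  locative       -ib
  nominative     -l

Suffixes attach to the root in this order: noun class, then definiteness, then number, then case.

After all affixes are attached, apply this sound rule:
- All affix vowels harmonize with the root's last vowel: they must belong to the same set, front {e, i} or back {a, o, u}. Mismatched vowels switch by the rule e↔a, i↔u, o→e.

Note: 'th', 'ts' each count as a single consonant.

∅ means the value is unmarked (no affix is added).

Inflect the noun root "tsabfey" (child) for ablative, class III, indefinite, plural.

tsabfeybeddeewbe

Attach noun class class III -bod (after consonant 'y') → tsabfeybod.
Attach definiteness indefinite -da → tsabfeybodda.
Attach number plural -aw → tsabfeyboddaaw.
Attach case ablative -bo → tsabfeyboddaawbo.
Apply vowel harmony: tsabfeyboddaawbo → tsabfeybeddeewbe.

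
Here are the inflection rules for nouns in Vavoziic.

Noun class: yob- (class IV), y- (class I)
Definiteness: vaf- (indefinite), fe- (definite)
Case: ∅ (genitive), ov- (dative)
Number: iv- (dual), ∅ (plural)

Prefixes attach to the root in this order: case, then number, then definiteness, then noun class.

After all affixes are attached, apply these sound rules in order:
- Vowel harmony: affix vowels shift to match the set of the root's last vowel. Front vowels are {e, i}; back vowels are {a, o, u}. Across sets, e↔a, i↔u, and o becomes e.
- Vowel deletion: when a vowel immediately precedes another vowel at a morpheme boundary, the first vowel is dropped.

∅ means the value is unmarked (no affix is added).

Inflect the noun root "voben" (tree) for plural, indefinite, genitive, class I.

yvefvoben

case = genitive: zero marking, form stays voben.
number = plural: zero marking, form stays voben.
Attach definiteness indefinite vaf- → vafvoben.
Attach noun class class I y- → yvafvoben.
Apply vowel harmony: yvafvoben → yvefvoben.
Vowel deletion: no change.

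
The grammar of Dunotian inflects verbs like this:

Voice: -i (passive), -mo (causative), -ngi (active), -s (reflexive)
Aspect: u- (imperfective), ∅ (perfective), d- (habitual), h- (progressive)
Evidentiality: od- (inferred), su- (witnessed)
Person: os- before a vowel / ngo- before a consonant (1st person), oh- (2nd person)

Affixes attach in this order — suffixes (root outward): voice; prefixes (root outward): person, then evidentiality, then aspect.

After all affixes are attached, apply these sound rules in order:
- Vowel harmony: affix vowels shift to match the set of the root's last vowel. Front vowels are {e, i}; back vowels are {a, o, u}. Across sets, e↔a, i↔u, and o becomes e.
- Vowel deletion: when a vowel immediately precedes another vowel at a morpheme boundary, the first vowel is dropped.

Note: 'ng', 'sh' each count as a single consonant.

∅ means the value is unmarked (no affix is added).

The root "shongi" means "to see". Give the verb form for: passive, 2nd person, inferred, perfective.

edehshongi

Attach person 2nd person oh- → ohshongi.
Attach evidentiality inferred od- → odohshongi.
aspect = perfective: zero marking, form stays odohshongi.
Attach voice passive -i → odohshongii.
Apply vowel harmony: odohshongii → edehshongii.
Apply vowel deletion: edehshongii → edehshongi.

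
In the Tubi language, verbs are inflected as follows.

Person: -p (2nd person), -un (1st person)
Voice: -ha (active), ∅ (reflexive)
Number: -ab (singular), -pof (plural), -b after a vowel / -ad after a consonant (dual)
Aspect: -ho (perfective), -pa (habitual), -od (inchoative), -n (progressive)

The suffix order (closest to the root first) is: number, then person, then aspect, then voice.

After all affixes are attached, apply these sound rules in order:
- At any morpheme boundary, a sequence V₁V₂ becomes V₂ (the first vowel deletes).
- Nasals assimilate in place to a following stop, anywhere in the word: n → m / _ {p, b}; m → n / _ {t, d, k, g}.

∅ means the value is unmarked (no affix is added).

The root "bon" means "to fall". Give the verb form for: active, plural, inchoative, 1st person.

Attach number plural -pof → bonpof.
Attach person 1st person -un → bonpofun.
Attach aspect inchoative -od → bonpofunod.
Attach voice active -ha → bonpofunodha.
Vowel deletion: no change.
Apply nasal assimilation: bonpofunodha → bompofunodha.

bompofunodha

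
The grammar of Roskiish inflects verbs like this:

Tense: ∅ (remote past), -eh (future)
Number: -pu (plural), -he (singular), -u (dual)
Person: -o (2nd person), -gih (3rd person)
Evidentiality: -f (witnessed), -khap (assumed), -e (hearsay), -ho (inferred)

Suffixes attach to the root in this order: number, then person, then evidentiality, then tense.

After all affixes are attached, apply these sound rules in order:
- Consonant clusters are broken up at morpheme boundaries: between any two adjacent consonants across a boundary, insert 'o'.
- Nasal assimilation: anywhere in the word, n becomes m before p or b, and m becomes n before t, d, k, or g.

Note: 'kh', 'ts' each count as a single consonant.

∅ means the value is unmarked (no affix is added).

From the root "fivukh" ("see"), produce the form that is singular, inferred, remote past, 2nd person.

Attach number singular -he → fivukhhe.
Attach person 2nd person -o → fivukhheo.
Attach evidentiality inferred -ho → fivukhheoho.
tense = remote past: zero marking, form stays fivukhheoho.
Apply epenthesis: fivukhheoho → fivukhoheoho.
Nasal assimilation: no change.

fivukhoheoho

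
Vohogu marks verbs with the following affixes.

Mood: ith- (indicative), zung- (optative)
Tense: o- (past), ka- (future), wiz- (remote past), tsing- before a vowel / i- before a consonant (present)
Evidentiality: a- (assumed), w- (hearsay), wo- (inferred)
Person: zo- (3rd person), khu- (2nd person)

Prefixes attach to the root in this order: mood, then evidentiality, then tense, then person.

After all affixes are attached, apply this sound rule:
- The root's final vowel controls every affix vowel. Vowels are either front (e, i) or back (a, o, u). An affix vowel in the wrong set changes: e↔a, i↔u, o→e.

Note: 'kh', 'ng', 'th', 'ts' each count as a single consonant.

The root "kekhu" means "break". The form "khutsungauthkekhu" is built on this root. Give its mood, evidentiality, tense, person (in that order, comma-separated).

indicative, assumed, present, 2nd person

Segment: khu-tsing-a-ith-kekhu.
mood: ith- → indicative.
evidentiality: a- → assumed.
tense: tsing/i- → present.
person: khu- → 2nd person.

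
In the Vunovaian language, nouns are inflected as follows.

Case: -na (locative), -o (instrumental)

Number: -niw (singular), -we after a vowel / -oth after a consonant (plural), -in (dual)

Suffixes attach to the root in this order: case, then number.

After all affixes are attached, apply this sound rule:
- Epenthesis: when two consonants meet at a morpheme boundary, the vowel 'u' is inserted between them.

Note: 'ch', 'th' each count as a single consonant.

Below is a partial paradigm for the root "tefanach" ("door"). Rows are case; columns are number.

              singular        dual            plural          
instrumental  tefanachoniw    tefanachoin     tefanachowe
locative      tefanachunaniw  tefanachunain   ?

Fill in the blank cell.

tefanachunawe

Attach case locative -na → tefanachna.
Attach number plural -we (after vowel 'a') → tefanachnawe.
Apply epenthesis: tefanachnawe → tefanachunawe.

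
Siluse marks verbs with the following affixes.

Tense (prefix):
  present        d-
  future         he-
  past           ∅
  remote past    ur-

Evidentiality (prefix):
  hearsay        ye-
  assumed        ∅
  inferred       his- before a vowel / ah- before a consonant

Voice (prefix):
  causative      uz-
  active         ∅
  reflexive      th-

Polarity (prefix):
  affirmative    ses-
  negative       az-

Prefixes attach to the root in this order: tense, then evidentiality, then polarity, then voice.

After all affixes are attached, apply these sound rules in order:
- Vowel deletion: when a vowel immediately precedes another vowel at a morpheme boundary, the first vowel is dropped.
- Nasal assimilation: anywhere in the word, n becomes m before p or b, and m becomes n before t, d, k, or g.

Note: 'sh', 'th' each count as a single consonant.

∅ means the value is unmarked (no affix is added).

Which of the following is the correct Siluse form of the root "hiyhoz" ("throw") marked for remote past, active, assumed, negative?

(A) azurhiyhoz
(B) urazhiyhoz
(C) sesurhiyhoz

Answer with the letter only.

A

Attach tense remote past ur- → urhiyhoz.
evidentiality = assumed: zero marking, form stays urhiyhoz.
Attach polarity negative az- → azurhiyhoz.
voice = active: zero marking, form stays azurhiyhoz.
Vowel deletion: no change.
Nasal assimilation: no change.
So the correct form is azurhiyhoz, option (A).
(B) urazhiyhoz is wrong: it has the affixes in the wrong order.
(C) sesurhiyhoz is wrong: it uses affirmative instead of negative for polarity.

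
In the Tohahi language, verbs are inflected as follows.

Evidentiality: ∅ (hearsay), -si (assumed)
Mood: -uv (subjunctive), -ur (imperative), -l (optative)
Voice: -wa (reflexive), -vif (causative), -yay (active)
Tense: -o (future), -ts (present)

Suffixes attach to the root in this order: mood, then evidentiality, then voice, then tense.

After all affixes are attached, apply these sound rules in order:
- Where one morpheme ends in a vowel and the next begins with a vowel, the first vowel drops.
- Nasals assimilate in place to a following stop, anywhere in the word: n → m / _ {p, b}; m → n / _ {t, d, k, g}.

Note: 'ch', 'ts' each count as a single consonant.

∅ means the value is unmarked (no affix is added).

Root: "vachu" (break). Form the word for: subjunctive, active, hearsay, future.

vachuvyayo

Attach mood subjunctive -uv → vachuuv.
evidentiality = hearsay: zero marking, form stays vachuuv.
Attach voice active -yay → vachuuvyay.
Attach tense future -o → vachuuvyayo.
Apply vowel deletion: vachuuvyayo → vachuvyayo.
Nasal assimilation: no change.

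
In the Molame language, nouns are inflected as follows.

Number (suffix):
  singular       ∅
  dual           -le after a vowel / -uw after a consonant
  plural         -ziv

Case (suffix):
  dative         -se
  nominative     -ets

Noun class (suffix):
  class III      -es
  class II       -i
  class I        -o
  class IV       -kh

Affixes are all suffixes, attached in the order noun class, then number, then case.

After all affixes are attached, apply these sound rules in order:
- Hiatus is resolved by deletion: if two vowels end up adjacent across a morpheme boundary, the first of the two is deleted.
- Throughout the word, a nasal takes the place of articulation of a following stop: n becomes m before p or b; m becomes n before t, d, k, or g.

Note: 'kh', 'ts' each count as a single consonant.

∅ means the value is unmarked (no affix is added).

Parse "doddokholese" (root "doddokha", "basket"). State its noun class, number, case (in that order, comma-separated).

class I, dual, dative

Segment: doddokha-o-le-se.
noun class: -o → class I.
number: -le/uw → dual.
case: -se → dative.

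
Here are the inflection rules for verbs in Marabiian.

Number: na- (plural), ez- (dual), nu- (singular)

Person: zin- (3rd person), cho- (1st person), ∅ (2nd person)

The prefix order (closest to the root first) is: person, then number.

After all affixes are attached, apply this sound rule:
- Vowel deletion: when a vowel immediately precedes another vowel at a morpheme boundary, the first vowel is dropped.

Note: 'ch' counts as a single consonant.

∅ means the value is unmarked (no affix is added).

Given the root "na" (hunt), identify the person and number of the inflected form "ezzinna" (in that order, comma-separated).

3rd person, dual

Segment: ez-zin-na.
person: zin- → 3rd person.
number: ez- → dual.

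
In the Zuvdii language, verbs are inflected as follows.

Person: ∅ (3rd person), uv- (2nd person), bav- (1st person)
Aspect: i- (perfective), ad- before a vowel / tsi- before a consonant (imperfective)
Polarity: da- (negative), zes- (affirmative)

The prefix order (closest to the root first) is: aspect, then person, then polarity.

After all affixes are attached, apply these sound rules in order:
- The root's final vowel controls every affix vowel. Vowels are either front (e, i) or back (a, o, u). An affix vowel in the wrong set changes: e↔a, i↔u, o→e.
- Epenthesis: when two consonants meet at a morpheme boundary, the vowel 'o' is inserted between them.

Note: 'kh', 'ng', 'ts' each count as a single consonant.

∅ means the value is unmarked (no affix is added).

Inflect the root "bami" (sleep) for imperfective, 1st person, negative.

Attach aspect imperfective tsi- (before consonant 'b') → tsibami.
Attach person 1st person bav- → bavtsibami.
Attach polarity negative da- → dabavtsibami.
Apply vowel harmony: dabavtsibami → debevtsibami.
Apply epenthesis: debevtsibami → debevotsibami.

debevotsibami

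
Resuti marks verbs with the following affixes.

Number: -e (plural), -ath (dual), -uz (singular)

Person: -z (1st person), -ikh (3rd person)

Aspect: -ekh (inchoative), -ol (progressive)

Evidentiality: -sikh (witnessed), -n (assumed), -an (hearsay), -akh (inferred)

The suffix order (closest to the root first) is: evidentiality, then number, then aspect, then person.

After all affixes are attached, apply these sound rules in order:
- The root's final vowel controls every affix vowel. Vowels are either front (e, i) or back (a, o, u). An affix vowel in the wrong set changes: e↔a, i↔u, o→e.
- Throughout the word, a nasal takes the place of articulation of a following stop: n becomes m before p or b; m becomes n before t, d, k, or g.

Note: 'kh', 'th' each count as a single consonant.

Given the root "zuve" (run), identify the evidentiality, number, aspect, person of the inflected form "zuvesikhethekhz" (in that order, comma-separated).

Segment: zuve-sikh-ath-ekh-z.
evidentiality: -sikh → witnessed.
number: -ath → dual.
aspect: -ekh → inchoative.
person: -z → 1st person.

witnessed, dual, inchoative, 1st person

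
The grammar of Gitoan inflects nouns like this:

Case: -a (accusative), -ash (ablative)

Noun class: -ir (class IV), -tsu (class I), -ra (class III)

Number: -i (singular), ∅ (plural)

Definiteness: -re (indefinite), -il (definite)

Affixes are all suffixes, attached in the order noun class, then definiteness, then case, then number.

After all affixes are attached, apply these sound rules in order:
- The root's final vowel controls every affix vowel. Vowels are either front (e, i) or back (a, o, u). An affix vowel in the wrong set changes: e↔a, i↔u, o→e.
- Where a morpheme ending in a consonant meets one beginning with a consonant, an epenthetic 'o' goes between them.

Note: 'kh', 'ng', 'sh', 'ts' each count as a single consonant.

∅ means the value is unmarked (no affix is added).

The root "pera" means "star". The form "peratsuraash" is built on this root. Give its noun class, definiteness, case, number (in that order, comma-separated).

Segment: pera-tsu-re-ash.
noun class: -tsu → class I.
definiteness: -re → indefinite.
case: -ash → ablative.
number: ∅ → plural.

class I, indefinite, ablative, plural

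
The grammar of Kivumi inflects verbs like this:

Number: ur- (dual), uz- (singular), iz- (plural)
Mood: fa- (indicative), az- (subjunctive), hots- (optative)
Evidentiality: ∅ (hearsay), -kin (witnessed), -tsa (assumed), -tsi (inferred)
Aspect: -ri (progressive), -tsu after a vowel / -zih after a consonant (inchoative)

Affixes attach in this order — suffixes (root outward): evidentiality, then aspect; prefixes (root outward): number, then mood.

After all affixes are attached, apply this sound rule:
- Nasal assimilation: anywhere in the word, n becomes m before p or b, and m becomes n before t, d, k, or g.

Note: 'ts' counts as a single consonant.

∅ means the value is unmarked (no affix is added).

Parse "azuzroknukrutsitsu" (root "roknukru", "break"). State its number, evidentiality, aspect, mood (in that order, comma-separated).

Segment: az-uz-roknukru-tsi-tsu.
number: uz- → singular.
evidentiality: -tsi → inferred.
aspect: -tsu/zih → inchoative.
mood: az- → subjunctive.

singular, inferred, inchoative, subjunctive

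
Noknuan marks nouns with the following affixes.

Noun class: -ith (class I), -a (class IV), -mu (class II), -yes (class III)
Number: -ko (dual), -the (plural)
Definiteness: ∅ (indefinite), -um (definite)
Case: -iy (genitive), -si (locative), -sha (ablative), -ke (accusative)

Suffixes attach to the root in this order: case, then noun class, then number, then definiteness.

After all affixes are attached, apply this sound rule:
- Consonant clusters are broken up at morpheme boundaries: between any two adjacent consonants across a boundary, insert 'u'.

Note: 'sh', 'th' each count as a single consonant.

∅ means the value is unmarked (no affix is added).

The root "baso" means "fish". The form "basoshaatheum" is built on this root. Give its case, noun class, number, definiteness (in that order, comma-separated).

Segment: baso-sha-a-the-um.
case: -sha → ablative.
noun class: -a → class IV.
number: -the → plural.
definiteness: -um → definite.

ablative, class IV, plural, definite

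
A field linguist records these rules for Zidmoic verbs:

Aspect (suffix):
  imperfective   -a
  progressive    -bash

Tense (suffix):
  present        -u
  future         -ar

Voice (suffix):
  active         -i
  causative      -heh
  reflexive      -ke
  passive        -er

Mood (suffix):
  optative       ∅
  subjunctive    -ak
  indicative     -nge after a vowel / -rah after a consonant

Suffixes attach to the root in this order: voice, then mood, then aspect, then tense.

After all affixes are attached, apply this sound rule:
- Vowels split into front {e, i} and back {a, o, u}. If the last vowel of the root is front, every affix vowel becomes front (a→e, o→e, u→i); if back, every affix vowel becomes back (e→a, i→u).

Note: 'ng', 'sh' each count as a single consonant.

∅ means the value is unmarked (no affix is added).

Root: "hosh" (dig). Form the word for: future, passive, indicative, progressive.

Attach voice passive -er → hosher.
Attach mood indicative -rah (after consonant 'r') → hosherrah.
Attach aspect progressive -bash → hosherrahbash.
Attach tense future -ar → hosherrahbashar.
Apply vowel harmony: hosherrahbashar → hosharrahbashar.

hosharrahbashar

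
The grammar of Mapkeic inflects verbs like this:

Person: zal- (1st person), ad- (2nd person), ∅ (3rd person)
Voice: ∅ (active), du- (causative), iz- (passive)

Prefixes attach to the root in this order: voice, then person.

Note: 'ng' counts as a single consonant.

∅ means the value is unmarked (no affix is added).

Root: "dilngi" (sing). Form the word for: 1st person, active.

voice = active: zero marking, form stays dilngi.
Attach person 1st person zal- → zaldilngi.

zaldilngi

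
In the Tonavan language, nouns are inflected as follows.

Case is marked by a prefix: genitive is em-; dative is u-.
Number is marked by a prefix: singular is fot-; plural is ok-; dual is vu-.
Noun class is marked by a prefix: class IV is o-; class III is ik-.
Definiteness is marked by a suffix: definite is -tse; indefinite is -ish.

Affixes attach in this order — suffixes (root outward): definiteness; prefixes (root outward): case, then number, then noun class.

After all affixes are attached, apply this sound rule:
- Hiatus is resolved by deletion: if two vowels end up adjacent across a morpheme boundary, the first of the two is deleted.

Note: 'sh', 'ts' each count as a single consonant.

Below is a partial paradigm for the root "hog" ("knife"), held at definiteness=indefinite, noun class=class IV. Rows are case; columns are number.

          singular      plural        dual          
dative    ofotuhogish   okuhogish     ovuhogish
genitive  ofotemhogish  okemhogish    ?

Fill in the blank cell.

Attach case genitive em- → emhog.
Attach number dual vu- → vuemhog.
Attach definiteness indefinite -ish → vuemhogish.
Attach noun class class IV o- → ovuemhogish.
Apply vowel deletion: ovuemhogish → ovemhogish.

ovemhogish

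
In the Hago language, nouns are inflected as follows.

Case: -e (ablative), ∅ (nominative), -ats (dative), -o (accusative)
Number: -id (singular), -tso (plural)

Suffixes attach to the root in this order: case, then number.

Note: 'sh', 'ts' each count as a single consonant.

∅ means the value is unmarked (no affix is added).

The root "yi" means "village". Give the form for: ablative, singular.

Attach case ablative -e → yie.
Attach number singular -id → yieid.

yieid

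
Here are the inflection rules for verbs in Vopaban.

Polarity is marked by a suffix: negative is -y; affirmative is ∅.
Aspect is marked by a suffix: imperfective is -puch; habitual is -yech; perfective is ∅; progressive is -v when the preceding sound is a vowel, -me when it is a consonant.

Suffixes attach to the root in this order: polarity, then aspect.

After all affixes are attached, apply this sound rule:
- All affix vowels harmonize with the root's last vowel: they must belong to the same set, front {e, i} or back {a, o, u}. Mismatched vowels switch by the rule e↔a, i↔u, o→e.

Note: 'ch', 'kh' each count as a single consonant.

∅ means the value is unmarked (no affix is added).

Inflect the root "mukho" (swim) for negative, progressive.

Attach polarity negative -y → mukhoy.
Attach aspect progressive -me (after consonant 'y') → mukhoyme.
Apply vowel harmony: mukhoyme → mukhoyma.

mukhoyma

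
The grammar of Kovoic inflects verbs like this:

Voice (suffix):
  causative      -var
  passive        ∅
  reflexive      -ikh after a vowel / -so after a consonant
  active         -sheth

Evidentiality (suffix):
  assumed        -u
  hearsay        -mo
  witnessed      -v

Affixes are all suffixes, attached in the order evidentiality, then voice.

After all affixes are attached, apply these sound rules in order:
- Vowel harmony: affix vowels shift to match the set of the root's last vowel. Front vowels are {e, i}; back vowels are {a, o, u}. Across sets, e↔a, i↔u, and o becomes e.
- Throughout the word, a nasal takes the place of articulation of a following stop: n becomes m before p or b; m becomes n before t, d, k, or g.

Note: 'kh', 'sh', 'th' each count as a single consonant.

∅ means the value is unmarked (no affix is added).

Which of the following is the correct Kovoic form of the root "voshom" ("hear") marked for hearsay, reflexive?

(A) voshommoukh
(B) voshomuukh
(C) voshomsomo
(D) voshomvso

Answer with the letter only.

A

Attach evidentiality hearsay -mo → voshommo.
Attach voice reflexive -ikh (after vowel 'o') → voshommoikh.
Apply vowel harmony: voshommoikh → voshommoukh.
Nasal assimilation: no change.
So the correct form is voshommoukh, option (A).
(B) voshomuukh is wrong: it uses assumed instead of hearsay for evidentiality.
(C) voshomsomo is wrong: it has the affixes in the wrong order.
(D) voshomvso is wrong: it uses witnessed instead of hearsay for evidentiality.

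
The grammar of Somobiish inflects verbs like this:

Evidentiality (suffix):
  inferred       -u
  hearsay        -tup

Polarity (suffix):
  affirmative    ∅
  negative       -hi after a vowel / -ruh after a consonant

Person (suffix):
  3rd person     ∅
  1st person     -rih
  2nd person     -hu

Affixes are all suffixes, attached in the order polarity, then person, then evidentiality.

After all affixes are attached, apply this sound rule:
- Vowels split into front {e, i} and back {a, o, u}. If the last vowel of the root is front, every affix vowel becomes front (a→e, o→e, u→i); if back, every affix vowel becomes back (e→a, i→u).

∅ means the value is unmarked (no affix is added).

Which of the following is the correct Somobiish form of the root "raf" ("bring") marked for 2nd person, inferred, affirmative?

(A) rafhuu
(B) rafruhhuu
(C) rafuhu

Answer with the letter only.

polarity = affirmative: zero marking, form stays raf.
Attach person 2nd person -hu → rafhu.
Attach evidentiality inferred -u → rafhuu.
Vowel harmony: no change.
So the correct form is rafhuu, option (A).
(C) rafuhu is wrong: it has the affixes in the wrong order.
(B) rafruhhuu is wrong: it uses negative instead of affirmative for polarity.

A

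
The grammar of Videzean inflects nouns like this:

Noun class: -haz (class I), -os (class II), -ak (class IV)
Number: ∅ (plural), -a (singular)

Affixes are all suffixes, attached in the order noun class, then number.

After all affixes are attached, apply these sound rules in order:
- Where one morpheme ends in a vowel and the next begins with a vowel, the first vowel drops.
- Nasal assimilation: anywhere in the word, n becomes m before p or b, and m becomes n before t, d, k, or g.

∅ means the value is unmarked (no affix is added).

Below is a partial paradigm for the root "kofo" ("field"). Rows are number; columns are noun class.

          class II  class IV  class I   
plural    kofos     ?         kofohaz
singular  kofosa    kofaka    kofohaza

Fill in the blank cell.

kofak

Attach noun class class IV -ak → kofoak.
number = plural: zero marking, form stays kofoak.
Apply vowel deletion: kofoak → kofak.
Nasal assimilation: no change.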